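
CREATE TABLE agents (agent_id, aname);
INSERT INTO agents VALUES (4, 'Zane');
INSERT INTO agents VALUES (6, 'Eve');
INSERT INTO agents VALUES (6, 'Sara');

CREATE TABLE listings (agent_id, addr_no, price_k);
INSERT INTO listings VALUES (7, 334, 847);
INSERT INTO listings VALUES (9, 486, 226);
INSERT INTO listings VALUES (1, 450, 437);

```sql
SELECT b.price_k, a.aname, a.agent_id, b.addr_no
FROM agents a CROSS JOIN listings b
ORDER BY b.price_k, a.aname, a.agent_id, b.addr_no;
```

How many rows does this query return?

9

CROSS JOIN pairs every row of `agents` with every row of `listings`: 3 × 3 = 9 rows.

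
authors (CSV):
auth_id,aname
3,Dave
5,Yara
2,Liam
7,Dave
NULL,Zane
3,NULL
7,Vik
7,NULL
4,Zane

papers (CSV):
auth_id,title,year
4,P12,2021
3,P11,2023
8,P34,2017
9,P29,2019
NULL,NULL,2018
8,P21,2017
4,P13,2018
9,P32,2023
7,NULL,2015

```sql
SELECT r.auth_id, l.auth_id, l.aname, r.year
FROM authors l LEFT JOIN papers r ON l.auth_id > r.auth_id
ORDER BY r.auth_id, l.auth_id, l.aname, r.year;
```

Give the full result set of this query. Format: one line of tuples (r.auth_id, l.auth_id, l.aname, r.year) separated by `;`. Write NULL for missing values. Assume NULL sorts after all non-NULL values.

LEFT JOIN keeps every row from `authors`; unmatched rows get NULL for `papers`'s columns.
Matching on l.auth_id > r.auth_id. A NULL in a compared column never satisfies the condition.
- l[0] auth_id=3 → no match; kept with NULLs on the r side.
- l[1] auth_id=5 → 3 match(es) in r → 3 row(s).
- l[2] auth_id=2 → no match; kept with NULLs on the r side.
- l[3] auth_id=7 → 3 match(es) in r → 3 row(s).
- l[4] auth_id=NULL → no match; kept with NULLs on the r side.
- l[5] auth_id=3 → no match; kept with NULLs on the r side.
- l[6] auth_id=7 → 3 match(es) in r → 3 row(s).
- l[7] auth_id=7 → 3 match(es) in r → 3 row(s).
- l[8] auth_id=4 → 1 match(es) in r → 1 row(s).

(3, 4, Zane, 2023); (3, 5, Yara, 2023); (3, 7, Dave, 2023); (3, 7, Vik, 2023); (3, 7, NULL, 2023); (4, 5, Yara, 2018); (4, 5, Yara, 2021); (4, 7, Dave, 2018); (4, 7, Dave, 2021); (4, 7, Vik, 2018); (4, 7, Vik, 2021); (4, 7, NULL, 2018); (4, 7, NULL, 2021); (NULL, 2, Liam, NULL); (NULL, 3, Dave, NULL); (NULL, 3, NULL, NULL); (NULL, NULL, Zane, NULL)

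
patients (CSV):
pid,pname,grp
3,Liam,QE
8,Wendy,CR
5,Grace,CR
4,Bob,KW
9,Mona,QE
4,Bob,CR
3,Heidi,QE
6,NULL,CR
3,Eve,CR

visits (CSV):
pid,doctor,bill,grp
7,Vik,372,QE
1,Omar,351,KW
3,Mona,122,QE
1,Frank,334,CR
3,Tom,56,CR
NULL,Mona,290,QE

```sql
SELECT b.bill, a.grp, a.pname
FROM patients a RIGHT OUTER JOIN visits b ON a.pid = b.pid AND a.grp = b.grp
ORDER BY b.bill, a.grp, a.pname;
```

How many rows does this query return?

7

RIGHT JOIN keeps every row from `visits`; unmatched rows get NULL for `patients`'s columns.
Matching on a.pid = b.pid AND a.grp = b.grp. A NULL in a compared column never satisfies the condition.
Matched pairs: 3; unmatched b rows kept: 4.
Total: 3 matched + 4 padded = 7 rows.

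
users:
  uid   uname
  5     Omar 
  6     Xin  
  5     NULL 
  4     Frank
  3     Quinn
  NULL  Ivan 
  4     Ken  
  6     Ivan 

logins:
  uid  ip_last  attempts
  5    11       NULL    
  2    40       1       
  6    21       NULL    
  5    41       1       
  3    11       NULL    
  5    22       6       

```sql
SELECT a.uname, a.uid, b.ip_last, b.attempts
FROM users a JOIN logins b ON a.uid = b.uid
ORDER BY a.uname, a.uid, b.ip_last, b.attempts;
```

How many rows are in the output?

INNER JOIN keeps only pairs where the ON condition holds.
Matching on a.uid = b.uid. A NULL in a compared column never satisfies the condition.
Matched pairs: 9.
Total: 9 rows.

9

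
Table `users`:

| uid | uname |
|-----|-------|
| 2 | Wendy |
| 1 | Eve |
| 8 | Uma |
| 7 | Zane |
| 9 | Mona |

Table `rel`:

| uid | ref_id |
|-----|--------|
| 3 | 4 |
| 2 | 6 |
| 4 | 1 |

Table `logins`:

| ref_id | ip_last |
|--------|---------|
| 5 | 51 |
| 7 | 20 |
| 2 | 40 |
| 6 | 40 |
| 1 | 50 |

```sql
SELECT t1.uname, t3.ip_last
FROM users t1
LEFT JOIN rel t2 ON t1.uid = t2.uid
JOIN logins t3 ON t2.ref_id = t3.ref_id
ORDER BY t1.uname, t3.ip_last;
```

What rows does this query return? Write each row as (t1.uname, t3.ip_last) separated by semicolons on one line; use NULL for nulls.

(Wendy, 40)

Step 1 — t1 LEFT JOIN t2 on uid → 5 row(s).
Then INNER JOIN `logins t3` on ref_id: keep only rows whose t2.ref_id appears in t3.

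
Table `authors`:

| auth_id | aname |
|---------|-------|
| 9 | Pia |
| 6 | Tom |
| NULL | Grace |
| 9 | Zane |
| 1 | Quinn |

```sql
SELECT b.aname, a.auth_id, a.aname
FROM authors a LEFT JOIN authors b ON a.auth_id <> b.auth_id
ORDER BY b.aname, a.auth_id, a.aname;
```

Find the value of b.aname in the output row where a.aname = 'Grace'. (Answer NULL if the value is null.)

NULL

LEFT JOIN keeps every row from `authors a`; unmatched rows get NULL for `authors b`'s columns.
Matching on a.auth_id <> b.auth_id. A NULL in a compared column never satisfies the condition.
- a row (auth_id=9): matches 2 b row(s) → 2 output row(s).
- a row (auth_id=6): matches 3 b row(s) → 3 output row(s).
- a row (auth_id=NULL): no match → kept, b columns NULL.
- a row (auth_id=9): matches 2 b row(s) → 2 output row(s).
- a row (auth_id=1): matches 3 b row(s) → 3 output row(s).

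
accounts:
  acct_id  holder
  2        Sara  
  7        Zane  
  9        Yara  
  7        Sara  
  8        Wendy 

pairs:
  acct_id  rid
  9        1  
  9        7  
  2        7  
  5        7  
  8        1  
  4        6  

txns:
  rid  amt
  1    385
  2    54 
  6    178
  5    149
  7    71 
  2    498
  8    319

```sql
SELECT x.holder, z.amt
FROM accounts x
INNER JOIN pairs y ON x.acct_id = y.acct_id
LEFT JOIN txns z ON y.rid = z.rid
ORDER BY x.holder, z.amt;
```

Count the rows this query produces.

4

Evaluate left to right. First `accounts x INNER JOIN pairs y` on acct_id: 4 row(s).
Then LEFT JOIN `txns z` on rid: each of those 4 rows is kept; rows whose y.rid has no match in z get NULL for z's columns.
Result: 4 row(s).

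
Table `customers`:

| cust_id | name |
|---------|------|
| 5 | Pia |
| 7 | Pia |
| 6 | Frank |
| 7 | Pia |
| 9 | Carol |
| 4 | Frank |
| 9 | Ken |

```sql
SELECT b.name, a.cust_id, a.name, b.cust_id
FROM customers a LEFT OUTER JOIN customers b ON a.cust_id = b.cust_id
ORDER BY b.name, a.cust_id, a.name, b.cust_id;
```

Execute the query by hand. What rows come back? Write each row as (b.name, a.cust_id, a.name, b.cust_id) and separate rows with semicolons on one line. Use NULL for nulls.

LEFT JOIN keeps every row from `customers a`; unmatched rows get NULL for `customers b`'s columns.
Matching on a.cust_id = b.cust_id.
- cust_id=5: 1 matching b row(s), so 1 row(s) emitted.
- cust_id=7: 2 matching b row(s), so 2 row(s) emitted.
- cust_id=6: 1 matching b row(s), so 1 row(s) emitted.
- cust_id=7: 2 matching b row(s), so 2 row(s) emitted.
- cust_id=9: 2 matching b row(s), so 2 row(s) emitted.
- cust_id=4: 1 matching b row(s), so 1 row(s) emitted.
- cust_id=9: 2 matching b row(s), so 2 row(s) emitted.

(Carol, 9, Carol, 9); (Carol, 9, Ken, 9); (Frank, 4, Frank, 4); (Frank, 6, Frank, 6); (Ken, 9, Carol, 9); (Ken, 9, Ken, 9); (Pia, 5, Pia, 5); (Pia, 7, Pia, 7); (Pia, 7, Pia, 7); (Pia, 7, Pia, 7); (Pia, 7, Pia, 7)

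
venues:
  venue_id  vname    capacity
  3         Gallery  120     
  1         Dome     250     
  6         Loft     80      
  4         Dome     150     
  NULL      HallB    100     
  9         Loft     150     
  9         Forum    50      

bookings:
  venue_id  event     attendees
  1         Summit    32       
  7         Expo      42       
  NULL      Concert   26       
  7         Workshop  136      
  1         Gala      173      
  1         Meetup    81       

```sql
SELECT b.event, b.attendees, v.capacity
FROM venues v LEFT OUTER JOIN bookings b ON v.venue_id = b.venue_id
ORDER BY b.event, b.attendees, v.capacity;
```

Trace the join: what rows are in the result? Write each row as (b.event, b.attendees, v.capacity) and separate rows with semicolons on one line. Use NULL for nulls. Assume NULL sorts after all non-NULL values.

LEFT JOIN keeps every row from `venues`; unmatched rows get NULL for `bookings`'s columns.
Matching on v.venue_id = b.venue_id. A NULL in a compared column never satisfies the condition.
Matched pairs: 3; unmatched v rows kept: 6.

(Gala, 173, 250); (Meetup, 81, 250); (Summit, 32, 250); (NULL, NULL, 50); (NULL, NULL, 80); (NULL, NULL, 100); (NULL, NULL, 120); (NULL, NULL, 150); (NULL, NULL, 150)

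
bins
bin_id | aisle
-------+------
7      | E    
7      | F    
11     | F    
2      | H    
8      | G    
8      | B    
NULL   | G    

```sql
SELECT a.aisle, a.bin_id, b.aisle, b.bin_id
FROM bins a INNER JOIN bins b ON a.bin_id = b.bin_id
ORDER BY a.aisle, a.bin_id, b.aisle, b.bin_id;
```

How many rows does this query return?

10

INNER JOIN keeps only pairs where the ON condition holds.
Matching on a.bin_id = b.bin_id. A NULL in a compared column never satisfies the condition.
Matched pairs: 10.
Total: 10 rows.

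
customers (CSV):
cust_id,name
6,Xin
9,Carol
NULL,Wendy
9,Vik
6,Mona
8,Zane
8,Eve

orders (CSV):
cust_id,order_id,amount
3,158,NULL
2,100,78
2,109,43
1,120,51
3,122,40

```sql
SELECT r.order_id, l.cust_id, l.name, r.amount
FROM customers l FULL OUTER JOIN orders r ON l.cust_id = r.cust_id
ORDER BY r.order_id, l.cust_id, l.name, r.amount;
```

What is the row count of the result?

12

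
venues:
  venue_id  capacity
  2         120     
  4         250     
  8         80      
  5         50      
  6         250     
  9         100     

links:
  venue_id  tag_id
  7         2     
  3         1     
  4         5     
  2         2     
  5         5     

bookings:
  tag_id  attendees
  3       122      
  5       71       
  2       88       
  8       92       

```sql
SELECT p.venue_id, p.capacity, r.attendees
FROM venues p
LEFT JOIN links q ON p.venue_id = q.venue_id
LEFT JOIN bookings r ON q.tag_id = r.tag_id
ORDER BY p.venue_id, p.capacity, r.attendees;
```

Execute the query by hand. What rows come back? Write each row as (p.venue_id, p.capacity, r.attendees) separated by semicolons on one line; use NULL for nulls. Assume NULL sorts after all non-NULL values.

Evaluate left to right. First `venues p LEFT JOIN links q` on venue_id: 6 row(s).
Then LEFT JOIN `bookings r` on tag_id: each of those 6 rows is kept; rows whose q.tag_id has no match in r get NULL for r's columns.

(2, 120, 88); (4, 250, 71); (5, 50, 71); (6, 250, NULL); (8, 80, NULL); (9, 100, NULL)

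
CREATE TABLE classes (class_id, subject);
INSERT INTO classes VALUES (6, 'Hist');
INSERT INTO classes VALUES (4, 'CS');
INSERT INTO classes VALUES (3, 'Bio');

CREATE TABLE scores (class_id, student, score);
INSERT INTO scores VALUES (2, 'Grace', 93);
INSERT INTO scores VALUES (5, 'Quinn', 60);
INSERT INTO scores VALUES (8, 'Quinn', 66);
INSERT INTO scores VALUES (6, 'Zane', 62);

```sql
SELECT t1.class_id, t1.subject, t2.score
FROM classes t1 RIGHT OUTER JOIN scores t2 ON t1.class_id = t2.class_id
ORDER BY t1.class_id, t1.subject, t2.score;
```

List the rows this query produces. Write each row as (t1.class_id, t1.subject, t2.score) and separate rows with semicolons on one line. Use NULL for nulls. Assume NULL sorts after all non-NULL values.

RIGHT JOIN keeps every row from `scores`; unmatched rows get NULL for `classes`'s columns.
Matching on t1.class_id = t2.class_id.
Matched pairs: 1; unmatched t2 rows kept: 3.

(6, Hist, 62); (NULL, NULL, 60); (NULL, NULL, 66); (NULL, NULL, 93)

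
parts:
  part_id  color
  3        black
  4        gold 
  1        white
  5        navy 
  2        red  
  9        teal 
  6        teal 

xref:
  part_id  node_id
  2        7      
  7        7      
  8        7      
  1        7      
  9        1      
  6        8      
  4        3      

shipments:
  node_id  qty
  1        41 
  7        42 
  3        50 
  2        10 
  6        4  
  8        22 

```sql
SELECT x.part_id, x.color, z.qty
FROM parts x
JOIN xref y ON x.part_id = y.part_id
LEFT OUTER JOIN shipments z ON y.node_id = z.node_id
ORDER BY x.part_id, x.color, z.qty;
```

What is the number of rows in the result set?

5

Evaluate left to right. First `parts x INNER JOIN xref y` on part_id: 5 row(s).
Then LEFT JOIN `shipments z` on node_id: each of those 5 rows is kept; rows whose y.node_id has no match in z get NULL for z's columns.
Result: 5 row(s).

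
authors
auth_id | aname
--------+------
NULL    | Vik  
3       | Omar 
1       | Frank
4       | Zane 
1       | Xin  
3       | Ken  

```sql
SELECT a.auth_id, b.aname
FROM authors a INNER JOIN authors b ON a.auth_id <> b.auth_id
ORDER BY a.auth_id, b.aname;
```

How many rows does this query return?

16

INNER JOIN keeps only pairs where the ON condition holds.
Matching on a.auth_id <> b.auth_id. A NULL in a compared column never satisfies the condition.
- a[0] auth_id=NULL → no match; dropped.
- a[1] auth_id=3 → 3 match(es) in b → 3 row(s).
- a[2] auth_id=1 → 3 match(es) in b → 3 row(s).
- a[3] auth_id=4 → 4 match(es) in b → 4 row(s).
- a[4] auth_id=1 → 3 match(es) in b → 3 row(s).
- a[5] auth_id=3 → 3 match(es) in b → 3 row(s).
Total: 16 rows.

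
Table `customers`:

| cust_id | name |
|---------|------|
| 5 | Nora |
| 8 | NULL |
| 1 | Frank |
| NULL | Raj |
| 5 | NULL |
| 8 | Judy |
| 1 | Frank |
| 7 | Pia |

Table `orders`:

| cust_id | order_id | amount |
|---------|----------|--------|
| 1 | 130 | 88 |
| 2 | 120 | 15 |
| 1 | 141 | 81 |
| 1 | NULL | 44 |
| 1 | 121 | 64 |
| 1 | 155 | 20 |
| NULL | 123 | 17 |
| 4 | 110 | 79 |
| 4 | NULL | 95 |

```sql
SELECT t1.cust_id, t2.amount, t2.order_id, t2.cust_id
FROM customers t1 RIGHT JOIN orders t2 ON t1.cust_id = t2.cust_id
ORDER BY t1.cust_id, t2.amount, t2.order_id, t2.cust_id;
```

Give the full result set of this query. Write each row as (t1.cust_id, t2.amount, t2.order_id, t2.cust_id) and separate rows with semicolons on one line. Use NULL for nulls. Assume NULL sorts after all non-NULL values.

RIGHT JOIN keeps every row from `orders`; unmatched rows get NULL for `customers`'s columns.
Matching on t1.cust_id = t2.cust_id. A NULL in a compared column never satisfies the condition.
- t1[0] cust_id=5 → no match.
- t1[1] cust_id=8 → no match.
- t1[2] cust_id=1 → 5 match(es) in t2 → 5 row(s).
- t1[3] cust_id=NULL → no match.
- t1[4] cust_id=5 → no match.
- t1[5] cust_id=8 → no match.
- t1[6] cust_id=1 → 5 match(es) in t2 → 5 row(s).
- t1[7] cust_id=7 → no match.
- 4 t2 row(s) had no t1 match → kept, t1 columns NULL.

(1, 20, 155, 1); (1, 20, 155, 1); (1, 44, NULL, 1); (1, 44, NULL, 1); (1, 64, 121, 1); (1, 64, 121, 1); (1, 81, 141, 1); (1, 81, 141, 1); (1, 88, 130, 1); (1, 88, 130, 1); (NULL, 15, 120, 2); (NULL, 17, 123, NULL); (NULL, 79, 110, 4); (NULL, 95, NULL, 4)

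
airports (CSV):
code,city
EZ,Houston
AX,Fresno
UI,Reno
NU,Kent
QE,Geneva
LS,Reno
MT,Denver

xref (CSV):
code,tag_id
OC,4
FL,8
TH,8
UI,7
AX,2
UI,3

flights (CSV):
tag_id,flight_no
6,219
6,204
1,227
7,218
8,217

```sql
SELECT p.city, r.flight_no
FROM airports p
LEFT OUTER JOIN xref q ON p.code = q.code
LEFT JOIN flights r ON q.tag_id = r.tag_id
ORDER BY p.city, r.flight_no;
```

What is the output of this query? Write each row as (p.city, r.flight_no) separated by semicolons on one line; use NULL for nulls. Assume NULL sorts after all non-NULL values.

Step 1 — p LEFT JOIN q on code → 8 row(s).
Then LEFT JOIN `flights r` on tag_id: each of those 8 rows is kept; rows whose q.tag_id has no match in r get NULL for r's columns.

(Denver, NULL); (Fresno, NULL); (Geneva, NULL); (Houston, NULL); (Kent, NULL); (Reno, 218); (Reno, NULL); (Reno, NULL)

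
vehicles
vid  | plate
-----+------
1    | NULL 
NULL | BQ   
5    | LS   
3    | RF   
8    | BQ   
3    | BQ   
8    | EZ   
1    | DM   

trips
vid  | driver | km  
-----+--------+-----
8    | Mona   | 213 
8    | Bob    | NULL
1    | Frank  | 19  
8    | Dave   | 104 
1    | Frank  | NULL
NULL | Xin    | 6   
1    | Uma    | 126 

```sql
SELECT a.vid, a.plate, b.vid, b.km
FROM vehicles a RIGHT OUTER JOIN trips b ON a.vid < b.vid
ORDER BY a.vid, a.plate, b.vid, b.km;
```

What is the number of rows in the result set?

RIGHT JOIN keeps every row from `trips`; unmatched rows get NULL for `vehicles`'s columns.
Matching on a.vid < b.vid. A NULL in a compared column never satisfies the condition.
- a (vid=1) pairs with 3 row(s) of b.
- a (vid=NULL) has no partner in b.
- a (vid=5) pairs with 3 row(s) of b.
- a (vid=3) pairs with 3 row(s) of b.
- a (vid=8) has no partner in b.
- a (vid=3) pairs with 3 row(s) of b.
- a (vid=8) has no partner in b.
- a (vid=1) pairs with 3 row(s) of b.
- plus 4 unmatched b row(s), each kept with NULL a columns.
Total: 15 matched + 4 padded = 19 rows.

19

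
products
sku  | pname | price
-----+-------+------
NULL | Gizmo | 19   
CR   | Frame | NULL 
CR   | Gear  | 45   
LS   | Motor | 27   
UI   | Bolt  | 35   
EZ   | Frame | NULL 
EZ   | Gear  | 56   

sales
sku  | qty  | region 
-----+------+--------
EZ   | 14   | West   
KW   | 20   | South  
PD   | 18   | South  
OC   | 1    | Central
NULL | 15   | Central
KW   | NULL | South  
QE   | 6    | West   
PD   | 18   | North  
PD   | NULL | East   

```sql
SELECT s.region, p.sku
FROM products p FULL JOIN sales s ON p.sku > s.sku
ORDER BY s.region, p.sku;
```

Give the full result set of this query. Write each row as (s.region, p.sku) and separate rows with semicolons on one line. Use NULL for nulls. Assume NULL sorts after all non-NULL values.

FULL OUTER JOIN keeps every row from both sides; unmatched rows get NULL for the other side's columns.
Matching on p.sku > s.sku. A NULL in a compared column never satisfies the condition.
- p[0] sku=NULL → no match; kept with NULLs on the s side.
- p[1] sku=CR → no match; kept with NULLs on the s side.
- p[2] sku=CR → no match; kept with NULLs on the s side.
- p[3] sku=LS → 3 match(es) in s → 3 row(s).
- p[4] sku=UI → 8 match(es) in s → 8 row(s).
- p[5] sku=EZ → no match; kept with NULLs on the s side.
- p[6] sku=EZ → no match; kept with NULLs on the s side.
- 1 s row(s) had no p match → kept, p columns NULL.

(Central, UI); (Central, NULL); (East, UI); (North, UI); (South, LS); (South, LS); (South, UI); (South, UI); (South, UI); (West, LS); (West, UI); (West, UI); (NULL, CR); (NULL, CR); (NULL, EZ); (NULL, EZ); (NULL, NULL)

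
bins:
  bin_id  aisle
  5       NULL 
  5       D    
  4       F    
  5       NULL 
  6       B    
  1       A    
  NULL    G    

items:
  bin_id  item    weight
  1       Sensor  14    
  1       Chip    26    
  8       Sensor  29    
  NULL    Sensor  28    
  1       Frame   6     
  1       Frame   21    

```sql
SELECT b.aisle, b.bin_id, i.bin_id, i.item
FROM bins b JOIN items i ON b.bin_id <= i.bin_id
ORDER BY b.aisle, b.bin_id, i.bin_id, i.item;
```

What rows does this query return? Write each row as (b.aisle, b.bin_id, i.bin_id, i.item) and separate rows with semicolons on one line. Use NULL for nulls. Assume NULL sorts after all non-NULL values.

(A, 1, 1, Chip); (A, 1, 1, Frame); (A, 1, 1, Frame); (A, 1, 1, Sensor); (A, 1, 8, Sensor); (B, 6, 8, Sensor); (D, 5, 8, Sensor); (F, 4, 8, Sensor); (NULL, 5, 8, Sensor); (NULL, 5, 8, Sensor)

INNER JOIN keeps only pairs where the ON condition holds.
Matching on b.bin_id <= i.bin_id. A NULL in a compared column never satisfies the condition.
Matched pairs: 10.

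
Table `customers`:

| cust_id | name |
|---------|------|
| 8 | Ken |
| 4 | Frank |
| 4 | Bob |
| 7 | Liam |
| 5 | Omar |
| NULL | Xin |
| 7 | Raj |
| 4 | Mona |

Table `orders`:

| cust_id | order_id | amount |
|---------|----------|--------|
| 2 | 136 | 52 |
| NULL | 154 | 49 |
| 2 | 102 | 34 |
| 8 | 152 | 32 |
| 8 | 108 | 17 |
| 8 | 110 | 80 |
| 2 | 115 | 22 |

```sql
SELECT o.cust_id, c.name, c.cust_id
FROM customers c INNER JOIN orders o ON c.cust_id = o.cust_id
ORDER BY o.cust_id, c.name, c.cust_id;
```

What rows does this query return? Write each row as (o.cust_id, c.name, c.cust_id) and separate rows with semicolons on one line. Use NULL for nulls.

INNER JOIN keeps only pairs where the ON condition holds.
Matching on c.cust_id = o.cust_id. A NULL in a compared column never satisfies the condition.
- c row (cust_id=8): matches 3 o row(s) → 3 output row(s).
- c row (cust_id=4): no match → dropped.
- c row (cust_id=4): no match → dropped.
- c row (cust_id=7): no match → dropped.
- c row (cust_id=5): no match → dropped.
- c row (cust_id=NULL): no match → dropped.
- c row (cust_id=7): no match → dropped.
- c row (cust_id=4): no match → dropped.
After projecting and ordering:
o.cust_id | c.name | c.cust_id
8 | Ken | 8
8 | Ken | 8
8 | Ken | 8

(8, Ken, 8); (8, Ken, 8); (8, Ken, 8)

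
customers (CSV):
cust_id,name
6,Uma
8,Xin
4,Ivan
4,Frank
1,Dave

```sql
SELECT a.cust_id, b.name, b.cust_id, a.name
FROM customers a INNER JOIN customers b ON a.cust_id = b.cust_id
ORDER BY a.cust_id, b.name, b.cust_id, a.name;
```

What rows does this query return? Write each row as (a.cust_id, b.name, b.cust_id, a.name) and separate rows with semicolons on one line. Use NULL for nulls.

(1, Dave, 1, Dave); (4, Frank, 4, Frank); (4, Frank, 4, Ivan); (4, Ivan, 4, Frank); (4, Ivan, 4, Ivan); (6, Uma, 6, Uma); (8, Xin, 8, Xin)

INNER JOIN keeps only pairs where the ON condition holds.
Matching on a.cust_id = b.cust_id.
- cust_id=6: 1 matching b row(s), so 1 row(s) emitted.
- cust_id=8: 1 matching b row(s), so 1 row(s) emitted.
- cust_id=4: 2 matching b row(s), so 2 row(s) emitted.
- cust_id=4: 2 matching b row(s), so 2 row(s) emitted.
- cust_id=1: 1 matching b row(s), so 1 row(s) emitted.
After projecting and ordering:
a.cust_id | b.name | b.cust_id | a.name
1 | Dave | 1 | Dave
4 | Frank | 4 | Frank
4 | Frank | 4 | Ivan
4 | Ivan | 4 | Frank
4 | Ivan | 4 | Ivan
6 | Uma | 6 | Uma
8 | Xin | 8 | Xin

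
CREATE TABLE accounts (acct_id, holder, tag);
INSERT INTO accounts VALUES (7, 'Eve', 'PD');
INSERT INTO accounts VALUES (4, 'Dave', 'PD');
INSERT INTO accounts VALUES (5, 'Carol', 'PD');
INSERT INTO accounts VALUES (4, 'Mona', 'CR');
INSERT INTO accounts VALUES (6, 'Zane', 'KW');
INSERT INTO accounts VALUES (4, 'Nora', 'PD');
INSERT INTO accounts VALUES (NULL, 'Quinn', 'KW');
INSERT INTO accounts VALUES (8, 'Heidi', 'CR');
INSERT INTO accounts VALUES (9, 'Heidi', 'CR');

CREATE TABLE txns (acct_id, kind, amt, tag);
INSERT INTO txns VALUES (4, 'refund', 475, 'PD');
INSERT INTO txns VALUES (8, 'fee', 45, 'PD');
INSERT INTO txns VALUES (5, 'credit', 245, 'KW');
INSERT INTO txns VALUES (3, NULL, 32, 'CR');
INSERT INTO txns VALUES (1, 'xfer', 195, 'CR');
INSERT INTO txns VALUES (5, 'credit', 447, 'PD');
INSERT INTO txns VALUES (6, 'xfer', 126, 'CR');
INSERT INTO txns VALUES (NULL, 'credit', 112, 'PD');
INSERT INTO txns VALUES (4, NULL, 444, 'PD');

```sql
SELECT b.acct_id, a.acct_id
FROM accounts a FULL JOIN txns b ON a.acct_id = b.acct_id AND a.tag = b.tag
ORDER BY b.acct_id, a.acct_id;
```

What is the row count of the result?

17

FULL OUTER JOIN keeps every row from both sides; unmatched rows get NULL for the other side's columns.
Matching on a.acct_id = b.acct_id AND a.tag = b.tag. A NULL in a compared column never satisfies the condition.
- a row (acct_id=7, tag=PD): no match → kept, b columns NULL.
- a row (acct_id=4, tag=PD): matches 2 b row(s) → 2 output row(s).
- a row (acct_id=5, tag=PD): matches 1 b row(s) → 1 output row(s).
- a row (acct_id=4, tag=CR): no match → kept, b columns NULL.
- a row (acct_id=6, tag=KW): no match → kept, b columns NULL.
- a row (acct_id=4, tag=PD): matches 2 b row(s) → 2 output row(s).
- a row (acct_id=NULL, tag=KW): no match → kept, b columns NULL.
- a row (acct_id=8, tag=CR): no match → kept, b columns NULL.
- a row (acct_id=9, tag=CR): no match → kept, b columns NULL.
- 6 b row(s) had no a match → kept, a columns NULL.
Total: 5 matched + 12 padded = 17 rows.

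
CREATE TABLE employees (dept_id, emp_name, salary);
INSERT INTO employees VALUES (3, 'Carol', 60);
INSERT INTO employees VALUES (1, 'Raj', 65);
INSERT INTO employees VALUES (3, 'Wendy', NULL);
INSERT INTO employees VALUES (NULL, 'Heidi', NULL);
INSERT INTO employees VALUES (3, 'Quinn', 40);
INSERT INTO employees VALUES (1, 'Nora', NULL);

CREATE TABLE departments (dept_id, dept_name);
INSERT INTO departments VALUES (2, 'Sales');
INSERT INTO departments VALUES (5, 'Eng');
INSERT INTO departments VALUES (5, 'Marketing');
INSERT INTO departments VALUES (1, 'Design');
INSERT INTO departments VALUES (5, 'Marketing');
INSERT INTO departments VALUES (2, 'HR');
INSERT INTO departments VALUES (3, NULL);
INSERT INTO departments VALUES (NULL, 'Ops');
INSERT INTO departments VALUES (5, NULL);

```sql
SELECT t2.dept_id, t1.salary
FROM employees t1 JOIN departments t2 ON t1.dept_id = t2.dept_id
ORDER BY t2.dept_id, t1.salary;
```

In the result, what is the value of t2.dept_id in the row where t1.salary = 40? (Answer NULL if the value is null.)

INNER JOIN keeps only pairs where the ON condition holds.
Matching on t1.dept_id = t2.dept_id. A NULL in a compared column never satisfies the condition.
- t1[0] dept_id=3 → 1 match(es) in t2 → 1 row(s).
- t1[1] dept_id=1 → 1 match(es) in t2 → 1 row(s).
- t1[2] dept_id=3 → 1 match(es) in t2 → 1 row(s).
- t1[3] dept_id=NULL → no match; dropped.
- t1[4] dept_id=3 → 1 match(es) in t2 → 1 row(s).
- t1[5] dept_id=1 → 1 match(es) in t2 → 1 row(s).

3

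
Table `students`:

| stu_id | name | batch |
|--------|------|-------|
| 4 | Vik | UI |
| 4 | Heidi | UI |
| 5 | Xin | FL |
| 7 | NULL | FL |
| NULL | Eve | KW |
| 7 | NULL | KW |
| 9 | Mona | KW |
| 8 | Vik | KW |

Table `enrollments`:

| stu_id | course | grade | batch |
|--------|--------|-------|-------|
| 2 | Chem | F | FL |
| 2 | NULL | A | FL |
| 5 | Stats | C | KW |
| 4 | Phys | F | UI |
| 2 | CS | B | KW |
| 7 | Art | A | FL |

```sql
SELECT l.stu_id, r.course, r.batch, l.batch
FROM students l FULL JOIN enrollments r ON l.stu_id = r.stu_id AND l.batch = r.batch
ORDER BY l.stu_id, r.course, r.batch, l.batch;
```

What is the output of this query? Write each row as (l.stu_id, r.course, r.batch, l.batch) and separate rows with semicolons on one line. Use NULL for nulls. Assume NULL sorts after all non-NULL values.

FULL OUTER JOIN keeps every row from both sides; unmatched rows get NULL for the other side's columns.
Matching on l.stu_id = r.stu_id AND l.batch = r.batch. A NULL in a compared column never satisfies the condition.
- l row (stu_id=4, batch=UI): matches 1 r row(s) → 1 output row(s).
- l row (stu_id=4, batch=UI): matches 1 r row(s) → 1 output row(s).
- l row (stu_id=5, batch=FL): no match → kept, r columns NULL.
- l row (stu_id=7, batch=FL): matches 1 r row(s) → 1 output row(s).
- l row (stu_id=NULL, batch=KW): no match → kept, r columns NULL.
- l row (stu_id=7, batch=KW): no match → kept, r columns NULL.
- l row (stu_id=9, batch=KW): no match → kept, r columns NULL.
- l row (stu_id=8, batch=KW): no match → kept, r columns NULL.
- plus 4 unmatched r row(s), each kept with NULL l columns.

(4, Phys, UI, UI); (4, Phys, UI, UI); (5, NULL, NULL, FL); (7, Art, FL, FL); (7, NULL, NULL, KW); (8, NULL, NULL, KW); (9, NULL, NULL, KW); (NULL, CS, KW, NULL); (NULL, Chem, FL, NULL); (NULL, Stats, KW, NULL); (NULL, NULL, FL, NULL); (NULL, NULL, NULL, KW)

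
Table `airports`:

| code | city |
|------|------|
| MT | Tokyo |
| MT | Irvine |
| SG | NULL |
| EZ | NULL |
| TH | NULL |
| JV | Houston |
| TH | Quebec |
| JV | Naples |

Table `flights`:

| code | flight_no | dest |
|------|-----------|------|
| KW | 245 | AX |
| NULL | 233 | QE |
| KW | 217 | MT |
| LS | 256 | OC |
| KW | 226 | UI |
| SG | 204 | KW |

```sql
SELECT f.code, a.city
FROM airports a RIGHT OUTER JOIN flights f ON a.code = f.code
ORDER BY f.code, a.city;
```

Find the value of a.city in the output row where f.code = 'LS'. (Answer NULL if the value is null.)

RIGHT JOIN keeps every row from `flights`; unmatched rows get NULL for `airports`'s columns.
Matching on a.code = f.code. A NULL in a compared column never satisfies the condition.
Matched pairs: 1; unmatched f rows kept: 5.

NULL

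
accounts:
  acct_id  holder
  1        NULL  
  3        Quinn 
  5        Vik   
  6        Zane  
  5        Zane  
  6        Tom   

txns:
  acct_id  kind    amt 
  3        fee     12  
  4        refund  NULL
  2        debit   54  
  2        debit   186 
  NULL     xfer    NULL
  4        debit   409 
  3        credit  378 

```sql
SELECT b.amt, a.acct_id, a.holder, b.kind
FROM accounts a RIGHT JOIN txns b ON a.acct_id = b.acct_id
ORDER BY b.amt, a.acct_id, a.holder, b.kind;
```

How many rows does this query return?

7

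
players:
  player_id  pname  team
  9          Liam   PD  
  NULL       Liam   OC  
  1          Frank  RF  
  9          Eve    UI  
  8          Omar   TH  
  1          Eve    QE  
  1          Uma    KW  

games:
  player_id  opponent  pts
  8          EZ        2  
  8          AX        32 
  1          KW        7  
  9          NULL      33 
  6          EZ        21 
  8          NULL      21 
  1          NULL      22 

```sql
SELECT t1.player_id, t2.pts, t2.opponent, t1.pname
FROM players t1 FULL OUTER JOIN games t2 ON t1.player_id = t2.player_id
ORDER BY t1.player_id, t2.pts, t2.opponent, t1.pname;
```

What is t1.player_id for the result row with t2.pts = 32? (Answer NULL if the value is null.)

8

FULL OUTER JOIN keeps every row from both sides; unmatched rows get NULL for the other side's columns.
Matching on t1.player_id = t2.player_id. A NULL in a compared column never satisfies the condition.
Matched pairs: 11; unmatched t1 rows kept: 1; unmatched t2 rows kept: 1.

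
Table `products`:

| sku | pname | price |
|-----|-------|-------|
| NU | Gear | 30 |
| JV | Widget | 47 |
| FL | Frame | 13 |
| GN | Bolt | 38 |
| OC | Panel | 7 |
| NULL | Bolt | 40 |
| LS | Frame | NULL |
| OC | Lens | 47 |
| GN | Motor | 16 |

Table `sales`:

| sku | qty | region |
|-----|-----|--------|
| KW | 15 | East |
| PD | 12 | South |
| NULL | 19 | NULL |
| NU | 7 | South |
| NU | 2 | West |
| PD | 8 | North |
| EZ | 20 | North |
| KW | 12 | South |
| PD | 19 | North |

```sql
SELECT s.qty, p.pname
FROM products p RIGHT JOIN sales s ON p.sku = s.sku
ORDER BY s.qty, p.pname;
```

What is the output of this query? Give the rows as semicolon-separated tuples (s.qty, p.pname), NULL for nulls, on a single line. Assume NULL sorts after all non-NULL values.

RIGHT JOIN keeps every row from `sales`; unmatched rows get NULL for `products`'s columns.
Matching on p.sku = s.sku. A NULL in a compared column never satisfies the condition.
- p (sku=NU) pairs with 2 row(s) of s.
- p (sku=JV) has no partner in s.
- p (sku=FL) has no partner in s.
- p (sku=GN) has no partner in s.
- p (sku=OC) has no partner in s.
- p (sku=NULL) has no partner in s.
- p (sku=LS) has no partner in s.
- p (sku=OC) has no partner in s.
- p (sku=GN) has no partner in s.
- plus 7 unmatched s row(s), each kept with NULL p columns.
After projecting and ordering:
s.qty | p.pname
2 | Gear
7 | Gear
8 | NULL
12 | NULL
12 | NULL
15 | NULL
19 | NULL
19 | NULL
20 | NULL

(2, Gear); (7, Gear); (8, NULL); (12, NULL); (12, NULL); (15, NULL); (19, NULL); (19, NULL); (20, NULL)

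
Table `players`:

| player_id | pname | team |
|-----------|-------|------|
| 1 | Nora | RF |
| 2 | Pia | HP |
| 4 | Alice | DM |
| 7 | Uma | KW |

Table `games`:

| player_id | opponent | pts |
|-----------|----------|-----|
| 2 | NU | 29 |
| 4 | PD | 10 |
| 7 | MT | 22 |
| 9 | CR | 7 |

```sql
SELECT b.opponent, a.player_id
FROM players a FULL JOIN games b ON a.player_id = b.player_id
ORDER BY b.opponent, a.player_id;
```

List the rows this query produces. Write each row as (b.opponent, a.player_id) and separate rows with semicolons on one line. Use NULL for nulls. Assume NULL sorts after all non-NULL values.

(CR, NULL); (MT, 7); (NU, 2); (PD, 4); (NULL, 1)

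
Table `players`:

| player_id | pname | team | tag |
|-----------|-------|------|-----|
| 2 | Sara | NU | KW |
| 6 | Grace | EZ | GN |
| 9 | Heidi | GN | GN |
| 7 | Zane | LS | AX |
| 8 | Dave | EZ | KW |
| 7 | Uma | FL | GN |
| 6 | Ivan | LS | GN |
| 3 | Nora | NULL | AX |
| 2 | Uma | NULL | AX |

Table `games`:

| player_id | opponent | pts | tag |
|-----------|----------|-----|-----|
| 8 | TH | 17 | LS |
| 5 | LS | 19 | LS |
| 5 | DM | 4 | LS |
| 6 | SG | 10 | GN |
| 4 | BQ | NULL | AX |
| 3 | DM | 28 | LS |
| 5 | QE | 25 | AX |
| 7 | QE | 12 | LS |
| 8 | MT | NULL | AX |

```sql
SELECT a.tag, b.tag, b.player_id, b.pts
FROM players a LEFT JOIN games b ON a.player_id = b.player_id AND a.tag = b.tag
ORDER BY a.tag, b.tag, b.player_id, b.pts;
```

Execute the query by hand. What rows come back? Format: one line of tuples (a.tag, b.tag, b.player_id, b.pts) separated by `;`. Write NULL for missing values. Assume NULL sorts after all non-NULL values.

(AX, NULL, NULL, NULL); (AX, NULL, NULL, NULL); (AX, NULL, NULL, NULL); (GN, GN, 6, 10); (GN, GN, 6, 10); (GN, NULL, NULL, NULL); (GN, NULL, NULL, NULL); (KW, NULL, NULL, NULL); (KW, NULL, NULL, NULL)

LEFT JOIN keeps every row from `players`; unmatched rows get NULL for `games`'s columns.
Matching on a.player_id = b.player_id AND a.tag = b.tag.
- a row (player_id=2, tag=KW): no match → kept, b columns NULL.
- a row (player_id=6, tag=GN): matches 1 b row(s) → 1 output row(s).
- a row (player_id=9, tag=GN): no match → kept, b columns NULL.
- a row (player_id=7, tag=AX): no match → kept, b columns NULL.
- a row (player_id=8, tag=KW): no match → kept, b columns NULL.
- a row (player_id=7, tag=GN): no match → kept, b columns NULL.
- a row (player_id=6, tag=GN): matches 1 b row(s) → 1 output row(s).
- a row (player_id=3, tag=AX): no match → kept, b columns NULL.
- a row (player_id=2, tag=AX): no match → kept, b columns NULL.
After projecting and ordering:
a.tag | b.tag | b.player_id | b.pts
AX | NULL | NULL | NULL
AX | NULL | NULL | NULL
AX | NULL | NULL | NULL
GN | GN | 6 | 10
GN | GN | 6 | 10
GN | NULL | NULL | NULL
GN | NULL | NULL | NULL
KW | NULL | NULL | NULL
KW | NULL | NULL | NULL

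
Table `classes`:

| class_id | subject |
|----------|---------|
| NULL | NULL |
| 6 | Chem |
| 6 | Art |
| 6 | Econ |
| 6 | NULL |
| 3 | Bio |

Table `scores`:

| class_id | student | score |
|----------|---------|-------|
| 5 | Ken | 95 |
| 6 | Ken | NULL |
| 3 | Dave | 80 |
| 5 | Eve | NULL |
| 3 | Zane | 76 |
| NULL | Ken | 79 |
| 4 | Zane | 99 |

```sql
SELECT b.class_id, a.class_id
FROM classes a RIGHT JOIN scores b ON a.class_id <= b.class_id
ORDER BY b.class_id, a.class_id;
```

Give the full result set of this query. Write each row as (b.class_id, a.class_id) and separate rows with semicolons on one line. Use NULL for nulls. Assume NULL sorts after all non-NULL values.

(3, 3); (3, 3); (4, 3); (5, 3); (5, 3); (6, 3); (6, 6); (6, 6); (6, 6); (6, 6); (NULL, NULL)

RIGHT JOIN keeps every row from `scores`; unmatched rows get NULL for `classes`'s columns.
Matching on a.class_id <= b.class_id. A NULL in a compared column never satisfies the condition.
- a row (class_id=NULL): no match.
- a row (class_id=6): matches 1 b row(s) → 1 output row(s).
- a row (class_id=6): matches 1 b row(s) → 1 output row(s).
- a row (class_id=6): matches 1 b row(s) → 1 output row(s).
- a row (class_id=6): matches 1 b row(s) → 1 output row(s).
- a row (class_id=3): matches 6 b row(s) → 6 output row(s).
- 1 row(s) from b found no a partner → padded with NULL.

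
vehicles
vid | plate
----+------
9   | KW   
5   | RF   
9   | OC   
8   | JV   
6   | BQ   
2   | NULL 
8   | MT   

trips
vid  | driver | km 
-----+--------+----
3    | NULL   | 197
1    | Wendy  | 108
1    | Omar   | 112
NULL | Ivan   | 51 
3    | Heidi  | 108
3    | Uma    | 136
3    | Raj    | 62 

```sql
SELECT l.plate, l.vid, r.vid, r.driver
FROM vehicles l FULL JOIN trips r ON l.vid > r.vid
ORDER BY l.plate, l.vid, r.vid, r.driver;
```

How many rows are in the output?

39

FULL OUTER JOIN keeps every row from both sides; unmatched rows get NULL for the other side's columns.
Matching on l.vid > r.vid. A NULL in a compared column never satisfies the condition.
- l row (vid=9): matches 6 r row(s) → 6 output row(s).
- l row (vid=5): matches 6 r row(s) → 6 output row(s).
- l row (vid=9): matches 6 r row(s) → 6 output row(s).
- l row (vid=8): matches 6 r row(s) → 6 output row(s).
- l row (vid=6): matches 6 r row(s) → 6 output row(s).
- l row (vid=2): matches 2 r row(s) → 2 output row(s).
- l row (vid=8): matches 6 r row(s) → 6 output row(s).
- 1 r row(s) had no l match → kept, l columns NULL.
Total: 38 matched + 1 padded = 39 rows.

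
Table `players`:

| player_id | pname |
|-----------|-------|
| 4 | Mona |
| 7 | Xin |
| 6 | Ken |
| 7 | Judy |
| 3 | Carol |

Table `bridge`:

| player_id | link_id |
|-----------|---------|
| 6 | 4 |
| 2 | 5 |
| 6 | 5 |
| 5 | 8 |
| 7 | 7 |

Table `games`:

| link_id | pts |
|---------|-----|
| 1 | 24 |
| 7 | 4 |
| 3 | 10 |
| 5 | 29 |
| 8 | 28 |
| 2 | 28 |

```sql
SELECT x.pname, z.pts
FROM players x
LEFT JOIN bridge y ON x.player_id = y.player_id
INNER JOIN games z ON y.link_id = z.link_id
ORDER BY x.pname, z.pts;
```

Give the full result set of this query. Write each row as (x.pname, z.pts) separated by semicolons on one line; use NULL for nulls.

(Judy, 4); (Ken, 29); (Xin, 4)

Step 1 — x LEFT JOIN y on player_id → 6 row(s).
Then INNER JOIN `games z` on link_id: keep only rows whose y.link_id appears in z.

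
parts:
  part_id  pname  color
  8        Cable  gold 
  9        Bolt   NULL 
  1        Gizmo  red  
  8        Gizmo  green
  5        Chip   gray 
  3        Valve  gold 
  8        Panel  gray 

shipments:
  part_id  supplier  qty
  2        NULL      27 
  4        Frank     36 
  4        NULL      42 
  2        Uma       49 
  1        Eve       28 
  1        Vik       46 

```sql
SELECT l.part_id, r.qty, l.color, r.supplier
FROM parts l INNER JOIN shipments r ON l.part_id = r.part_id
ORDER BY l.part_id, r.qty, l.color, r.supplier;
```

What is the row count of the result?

INNER JOIN keeps only pairs where the ON condition holds.
Matching on l.part_id = r.part_id.
Matched pairs: 2.
Total: 2 rows.

2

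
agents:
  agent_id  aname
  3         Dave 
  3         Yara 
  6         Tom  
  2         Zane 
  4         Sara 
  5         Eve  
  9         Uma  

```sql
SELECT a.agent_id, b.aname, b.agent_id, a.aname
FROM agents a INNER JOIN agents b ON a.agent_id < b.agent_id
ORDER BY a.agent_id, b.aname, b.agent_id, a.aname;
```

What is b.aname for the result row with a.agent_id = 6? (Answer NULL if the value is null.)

Uma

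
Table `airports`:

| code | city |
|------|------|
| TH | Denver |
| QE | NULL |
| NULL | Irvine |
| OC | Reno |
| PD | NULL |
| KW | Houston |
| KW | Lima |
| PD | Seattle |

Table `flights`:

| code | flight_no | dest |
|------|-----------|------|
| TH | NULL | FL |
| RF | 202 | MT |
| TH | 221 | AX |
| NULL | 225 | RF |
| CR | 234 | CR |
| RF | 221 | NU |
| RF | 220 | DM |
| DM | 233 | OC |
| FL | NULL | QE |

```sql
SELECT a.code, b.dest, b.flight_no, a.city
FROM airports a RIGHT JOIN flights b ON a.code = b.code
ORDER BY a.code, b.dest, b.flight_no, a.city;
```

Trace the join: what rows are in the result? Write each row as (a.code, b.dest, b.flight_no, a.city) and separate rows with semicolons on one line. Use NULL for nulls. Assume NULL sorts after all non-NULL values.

RIGHT JOIN keeps every row from `flights`; unmatched rows get NULL for `airports`'s columns.
Matching on a.code = b.code. A NULL in a compared column never satisfies the condition.
- a row (code=TH): matches 2 b row(s) → 2 output row(s).
- a row (code=QE): no match.
- a row (code=NULL): no match.
- a row (code=OC): no match.
- a row (code=PD): no match.
- a row (code=KW): no match.
- a row (code=KW): no match.
- a row (code=PD): no match.
- 7 b row(s) had no a match → kept, a columns NULL.
After projecting and ordering:
a.code | b.dest | b.flight_no | a.city
TH | AX | 221 | Denver
TH | FL | NULL | Denver
NULL | CR | 234 | NULL
NULL | DM | 220 | NULL
NULL | MT | 202 | NULL
NULL | NU | 221 | NULL
NULL | OC | 233 | NULL
NULL | QE | NULL | NULL
NULL | RF | 225 | NULL

(TH, AX, 221, Denver); (TH, FL, NULL, Denver); (NULL, CR, 234, NULL); (NULL, DM, 220, NULL); (NULL, MT, 202, NULL); (NULL, NU, 221, NULL); (NULL, OC, 233, NULL); (NULL, QE, NULL, NULL); (NULL, RF, 225, NULL)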